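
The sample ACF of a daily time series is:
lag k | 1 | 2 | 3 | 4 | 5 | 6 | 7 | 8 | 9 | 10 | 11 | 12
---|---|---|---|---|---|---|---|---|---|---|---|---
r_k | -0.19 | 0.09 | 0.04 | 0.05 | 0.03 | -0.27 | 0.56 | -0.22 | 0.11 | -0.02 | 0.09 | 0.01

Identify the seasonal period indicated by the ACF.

The largest autocorrelation is r_7 = 0.56; the remaining lags stay at or below 0.11.
The dominant spike at lag 7 indicates a seasonal period of 7.

7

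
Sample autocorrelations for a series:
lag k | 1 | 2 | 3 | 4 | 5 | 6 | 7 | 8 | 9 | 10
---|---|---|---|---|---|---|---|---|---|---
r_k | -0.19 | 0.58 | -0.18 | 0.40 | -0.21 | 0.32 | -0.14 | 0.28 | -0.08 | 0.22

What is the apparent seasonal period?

2

The largest autocorrelation is r_2 = 0.58, with weaker echoes at lags 4 (0.40), 6 (0.32), 8 (0.28) and 10 (0.22); the remaining lags stay at or below -0.08.
The dominant spike at lag 2 indicates a seasonal period of 2.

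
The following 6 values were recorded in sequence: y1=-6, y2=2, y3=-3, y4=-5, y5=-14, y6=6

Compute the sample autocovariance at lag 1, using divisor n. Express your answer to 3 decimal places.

-15.796

Mean ȳ = (-6 + 2 − 3 − 5 − 14 + 6)/6 = -3.3333
Deviations: -2.6667, 5.3333, 0.3333, -1.6667, -10.6667, 9.3333
Σ_{t=1}^{5}(y_t−ȳ)(y_{t+1}−ȳ) = -94.7778
γ_1 = -94.7778 / 6 = -15.796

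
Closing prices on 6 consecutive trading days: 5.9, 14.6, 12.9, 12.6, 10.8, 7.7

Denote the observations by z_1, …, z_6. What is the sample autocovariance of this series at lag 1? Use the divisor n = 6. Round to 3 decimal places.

Mean z̄ = (5.9 + 14.6 + 12.9 + 12.6 + 10.8 + 7.7)/6 = 10.7500
Deviations: -4.8500, 3.8500, 2.1500, 1.8500, 0.0500, -3.0500
Σ_{t=1}^{5}(z_t−z̄)(z_{t+1}−z̄) = -6.4775
γ_1 = -6.4775 / 6 = -1.080

-1.080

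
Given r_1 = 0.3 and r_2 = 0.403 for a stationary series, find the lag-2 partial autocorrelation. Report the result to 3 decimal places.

0.344

φ_{22} = (r_2 − r_1²) / (1 − r_1²)
r_1² = (0.3)² = 0.09
Numerator = 0.403 − 0.0900 = 0.3130; denominator = 1 − 0.0900 = 0.9100
φ_{22} = 0.3130 / 0.9100 = 0.344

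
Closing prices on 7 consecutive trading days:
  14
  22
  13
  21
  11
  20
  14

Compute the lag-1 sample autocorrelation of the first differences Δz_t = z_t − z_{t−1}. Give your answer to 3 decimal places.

First differences Δz: 8, -9, 8, -10, 9, -6
Mean of differences = 0.0000
Numerator Σ(Δz_t−Δz̄)(Δz_{t+1}−Δz̄) = -368.0000
Denominator Σ(Δz_t−Δz̄)² = 426.0000
r_1(Δz) = -368.0000 / 426.0000 = -0.864

-0.864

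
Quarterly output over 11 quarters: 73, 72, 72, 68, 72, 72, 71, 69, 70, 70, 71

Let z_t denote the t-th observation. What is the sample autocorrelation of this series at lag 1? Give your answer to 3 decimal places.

0.031

Mean z̄ = (73 + 72 + 72 + 68 + 72 + 72 + 71 + 69 + 70 + 70 + 71)/11 = 70.9091
Numerator Σ_{t=1}^{10}(z_t−z̄)(z_{t+1}−z̄) = 0.7190
Denominator Σ(z_t−z̄)² = 22.9091
r_1 = 0.7190 / 22.9091 = 0.031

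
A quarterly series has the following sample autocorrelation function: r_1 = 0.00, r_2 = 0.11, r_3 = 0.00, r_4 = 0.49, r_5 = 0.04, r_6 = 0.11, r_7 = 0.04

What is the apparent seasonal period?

4

The largest autocorrelation is r_4 = 0.49; the remaining lags stay at or below 0.11.
The dominant spike at lag 4 indicates a seasonal period of 4.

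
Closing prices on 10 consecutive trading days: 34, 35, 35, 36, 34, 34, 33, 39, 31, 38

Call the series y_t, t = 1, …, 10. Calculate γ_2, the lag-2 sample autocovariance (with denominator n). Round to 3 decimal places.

Mean ȳ = (34 + 35 + 35 + 36 + 34 + 34 + 33 + 39 + 31 + 38)/10 = 34.9000
Σ_{t=1}^{8}(y_t−ȳ)(y_{t+2}−ȳ) = 17.0800
γ_2 = 17.0800 / 10 = 1.708

1.708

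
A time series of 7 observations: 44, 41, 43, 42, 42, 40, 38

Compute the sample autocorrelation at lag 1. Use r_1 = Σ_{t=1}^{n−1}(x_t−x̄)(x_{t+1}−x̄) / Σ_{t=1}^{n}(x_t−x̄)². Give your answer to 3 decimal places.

0.149

Mean x̄ = (44 + 41 + 43 + 42 + 42 + 40 + 38)/7 = 41.4286
Deviations from mean: 2.5714, -0.4286, 1.5714, 0.5714, 0.5714, -1.4286, -3.4286
Σ(x_t−x̄)(x_{t+1}−x̄) = (-1.1020) + (-0.6735) + (0.8980) + (0.3265) + (-0.8163) + (4.8980) = 3.5306
Denominator Σ(x_t−x̄)² = 23.7143
r_1 = 3.5306 / 23.7143 = 0.149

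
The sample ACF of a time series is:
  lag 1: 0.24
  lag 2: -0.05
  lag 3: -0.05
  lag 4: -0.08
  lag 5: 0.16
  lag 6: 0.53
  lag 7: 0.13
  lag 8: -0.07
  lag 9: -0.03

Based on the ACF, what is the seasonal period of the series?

The largest autocorrelation is r_6 = 0.53; the remaining lags stay at or below 0.24.
The dominant spike at lag 6 indicates a seasonal period of 6.

6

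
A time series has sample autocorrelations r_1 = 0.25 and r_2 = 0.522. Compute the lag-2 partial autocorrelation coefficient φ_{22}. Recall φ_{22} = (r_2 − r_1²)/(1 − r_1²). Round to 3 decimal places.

0.490

φ_{22} = (r_2 − r_1²) / (1 − r_1²)
r_1² = (0.25)² = 0.0625
Numerator = 0.522 − 0.0625 = 0.4595; denominator = 1 − 0.0625 = 0.9375
φ_{22} = 0.4595 / 0.9375 = 0.490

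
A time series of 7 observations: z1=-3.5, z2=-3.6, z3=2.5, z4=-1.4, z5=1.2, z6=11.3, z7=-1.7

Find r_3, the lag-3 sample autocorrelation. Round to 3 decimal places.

Mean z̄ = (-3.5 − 3.6 + 2.5 − 1.4 + 1.2 + 11.3 − 1.7)/7 = 0.6857
Σ(z_t−z̄)(z_{t+3}−z̄) = (8.7302) + (-2.2041) + (19.2573) + (4.9759) = 30.7594
Denominator Σ(z_t−z̄)² = 162.1486
r_3 = 30.7594 / 162.1486 = 0.190

0.190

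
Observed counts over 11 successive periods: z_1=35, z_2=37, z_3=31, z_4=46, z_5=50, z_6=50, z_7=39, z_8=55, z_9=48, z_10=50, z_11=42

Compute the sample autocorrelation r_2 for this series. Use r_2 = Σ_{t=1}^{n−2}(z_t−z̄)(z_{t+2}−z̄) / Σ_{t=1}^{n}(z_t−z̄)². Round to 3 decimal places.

0.194

Mean z̄ = (35 + 37 + 31 + 46 + 50 + 50 + 39 + 55 + 48 + 50 + 42)/11 = 43.9091
Numerator Σ_{t=1}^{9}(z_t−z̄)(z_{t+2}−z̄) = 111.9835
Denominator Σ(z_t−z̄)² = 576.9091
r_2 = 111.9835 / 576.9091 = 0.194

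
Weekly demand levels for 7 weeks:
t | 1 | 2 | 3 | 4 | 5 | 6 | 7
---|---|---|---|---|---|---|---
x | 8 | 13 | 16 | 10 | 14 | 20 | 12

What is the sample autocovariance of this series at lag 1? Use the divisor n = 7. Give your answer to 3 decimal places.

-2.052

Mean x̄ = (8 + 13 + 16 + 10 + 14 + 20 + 12)/7 = 13.2857
Deviations: -5.2857, -0.2857, 2.7143, -3.2857, 0.7143, 6.7143, -1.2857
Σ_{t=1}^{6}(x_t−x̄)(x_{t+1}−x̄) = -14.3673
γ_1 = -14.3673 / 7 = -2.052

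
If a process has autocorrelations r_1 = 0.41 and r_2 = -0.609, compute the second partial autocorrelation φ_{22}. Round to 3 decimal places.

φ_{22} = (r_2 − r_1²) / (1 − r_1²)
r_1² = (0.41)² = 0.1681
Numerator = -0.609 − 0.1681 = -0.7771; denominator = 1 − 0.1681 = 0.8319
φ_{22} = -0.7771 / 0.8319 = -0.934

-0.934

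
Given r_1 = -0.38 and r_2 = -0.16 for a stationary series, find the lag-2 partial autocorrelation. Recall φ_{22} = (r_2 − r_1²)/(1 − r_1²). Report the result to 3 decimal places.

-0.356

φ_{22} = (r_2 − r_1²) / (1 − r_1²)
r_1² = (-0.38)² = 0.1444
Numerator = -0.16 − 0.1444 = -0.3044; denominator = 1 − 0.1444 = 0.8556
φ_{22} = -0.3044 / 0.8556 = -0.356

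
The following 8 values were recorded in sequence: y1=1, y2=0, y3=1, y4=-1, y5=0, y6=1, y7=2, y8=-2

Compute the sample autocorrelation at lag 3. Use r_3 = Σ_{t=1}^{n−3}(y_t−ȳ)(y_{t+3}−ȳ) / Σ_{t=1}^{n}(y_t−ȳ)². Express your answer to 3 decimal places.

Mean ȳ = (1 + 0 + 1 − 1 + 0 + 1 + 2 − 2)/8 = 0.2500
Numerator Σ_{t=1}^{5}(y_t−ȳ)(y_{t+3}−ȳ) = -1.9375
Denominator Σ(y_t−ȳ)² = 11.5000
r_3 = -1.9375 / 11.5000 = -0.168

-0.168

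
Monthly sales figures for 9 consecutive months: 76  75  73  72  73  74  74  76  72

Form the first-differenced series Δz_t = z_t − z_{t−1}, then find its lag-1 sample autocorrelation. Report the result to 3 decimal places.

-0.144

First differences Δz: -1, -2, -1, 1, 1, 0, 2, -4
Mean of differences = -0.5000
Numerator Σ(Δz_t−Δz̄)(Δz_{t+1}−Δz̄) = -3.7500
Denominator Σ(Δz_t−Δz̄)² = 26.0000
r_1(Δz) = -3.7500 / 26.0000 = -0.144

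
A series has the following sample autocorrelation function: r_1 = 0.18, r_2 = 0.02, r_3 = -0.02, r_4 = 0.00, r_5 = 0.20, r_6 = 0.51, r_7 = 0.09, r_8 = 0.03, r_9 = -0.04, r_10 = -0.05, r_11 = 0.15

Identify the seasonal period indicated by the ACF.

The largest autocorrelation is r_6 = 0.51; the remaining lags stay at or below 0.20.
The dominant spike at lag 6 indicates a seasonal period of 6.

6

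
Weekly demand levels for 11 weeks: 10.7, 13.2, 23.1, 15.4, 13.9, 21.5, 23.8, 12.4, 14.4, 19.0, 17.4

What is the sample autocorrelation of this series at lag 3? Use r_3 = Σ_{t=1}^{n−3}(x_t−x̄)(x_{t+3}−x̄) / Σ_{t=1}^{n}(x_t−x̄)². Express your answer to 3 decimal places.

Mean x̄ = (10.7 + 13.2 + 23.1 + 15.4 + 13.9 + 21.5 + 23.8 + 12.4 + 14.4 + 19.0 + 17.4)/11 = 16.8000
Numerator Σ_{t=1}^{8}(x_t−x̄)(x_{t+3}−x̄) = 53.0300
Denominator Σ(x_t−x̄)² = 201.6400
r_3 = 53.0300 / 201.6400 = 0.263

0.263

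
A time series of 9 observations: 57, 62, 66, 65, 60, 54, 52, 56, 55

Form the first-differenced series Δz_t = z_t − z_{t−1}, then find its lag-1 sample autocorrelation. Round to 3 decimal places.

0.400

First differences Δz: 5, 4, -1, -5, -6, -2, 4, -1
Mean of differences = -0.2500
Numerator Σ(Δz_t−Δz̄)(Δz_{t+1}−Δz̄) = 49.4375
Denominator Σ(Δz_t−Δz̄)² = 123.5000
r_1(Δz) = 49.4375 / 123.5000 = 0.400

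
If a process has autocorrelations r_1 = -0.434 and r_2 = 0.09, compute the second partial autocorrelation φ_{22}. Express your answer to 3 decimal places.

-0.121

φ_{22} = (r_2 − r_1²) / (1 − r_1²)
r_1² = (-0.434)² = 0.188356
Numerator = 0.09 − 0.1884 = -0.0984; denominator = 1 − 0.1884 = 0.8116
φ_{22} = -0.0984 / 0.8116 = -0.121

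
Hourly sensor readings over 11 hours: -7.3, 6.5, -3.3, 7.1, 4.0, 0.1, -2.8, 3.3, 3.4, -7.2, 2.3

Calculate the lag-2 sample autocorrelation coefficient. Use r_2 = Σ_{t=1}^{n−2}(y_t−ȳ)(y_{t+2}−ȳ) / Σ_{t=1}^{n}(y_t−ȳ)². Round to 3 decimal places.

0.056

Mean ȳ = (-7.3 + 6.5 − 3.3 + 7.1 + 4.0 + 0.1 − 2.8 + 3.3 + 3.4 − 7.2 + 2.3)/11 = 0.5545
Numerator Σ_{t=1}^{9}(y_t−ȳ)(y_{t+2}−ȳ) = 14.2613
Denominator Σ(y_t−ȳ)² = 256.8873
r_2 = 14.2613 / 256.8873 = 0.056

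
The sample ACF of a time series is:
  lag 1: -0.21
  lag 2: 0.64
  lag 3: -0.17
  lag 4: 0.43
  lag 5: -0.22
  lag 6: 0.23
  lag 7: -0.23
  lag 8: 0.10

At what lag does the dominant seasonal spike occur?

2

The largest autocorrelation is r_2 = 0.64, with weaker echoes at lags 4 (0.43) and 6 (0.23); the remaining lags stay at or below 0.10.
The dominant spike at lag 2 indicates a seasonal period of 2.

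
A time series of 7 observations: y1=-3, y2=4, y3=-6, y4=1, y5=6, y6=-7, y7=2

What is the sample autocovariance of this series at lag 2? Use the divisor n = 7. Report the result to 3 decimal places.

Mean ȳ = (-3 + 4 − 6 + 1 + 6 − 7 + 2)/7 = -0.4286
Deviations: -2.5714, 4.4286, -5.5714, 1.4286, 6.4286, -6.5714, 2.4286
Σ_{t=1}^{5}(y_t−ȳ)(y_{t+2}−ȳ) = -8.9388
γ_2 = -8.9388 / 7 = -1.277

-1.277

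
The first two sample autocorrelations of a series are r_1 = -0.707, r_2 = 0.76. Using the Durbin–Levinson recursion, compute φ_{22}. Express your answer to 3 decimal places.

φ_{22} = (r_2 − r_1²) / (1 − r_1²)
r_1² = (-0.707)² = 0.499849
Numerator = 0.76 − 0.4998 = 0.2602; denominator = 1 − 0.4998 = 0.5002
φ_{22} = 0.2602 / 0.5002 = 0.520

0.520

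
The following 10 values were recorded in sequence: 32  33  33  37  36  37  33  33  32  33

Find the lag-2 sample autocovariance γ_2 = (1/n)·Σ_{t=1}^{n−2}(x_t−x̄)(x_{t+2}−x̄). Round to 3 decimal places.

0.448

Mean x̄ = (32 + 33 + 33 + 37 + 36 + 37 + 33 + 33 + 32 + 33)/10 = 33.9000
Σ_{t=1}^{8}(x_t−x̄)(x_{t+2}−x̄) = 4.4800
γ_2 = 4.4800 / 10 = 0.448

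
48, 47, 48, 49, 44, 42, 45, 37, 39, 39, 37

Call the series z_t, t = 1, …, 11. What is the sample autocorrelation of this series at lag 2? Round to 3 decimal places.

0.451

Mean z̄ = (48 + 47 + 48 + 49 + 44 + 42 + 45 + 37 + 39 + 39 + 37)/11 = 43.1818
Numerator Σ_{t=1}^{9}(z_t−z̄)(z_{t+2}−z̄) = 95.3884
Denominator Σ(z_t−z̄)² = 211.6364
r_2 = 95.3884 / 211.6364 = 0.451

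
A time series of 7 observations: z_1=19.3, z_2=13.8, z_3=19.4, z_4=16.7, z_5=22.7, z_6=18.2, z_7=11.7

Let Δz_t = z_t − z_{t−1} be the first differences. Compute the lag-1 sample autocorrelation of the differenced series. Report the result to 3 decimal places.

-0.354

First differences Δz: -5.5, 5.6, -2.7, 6.0, -4.5, -6.5
Mean of differences = -1.2667
Numerator Σ(Δz_t−Δz̄)(Δz_{t+1}−Δz̄) = -55.9011
Denominator Σ(Δz_t−Δz̄)² = 157.7733
r_1(Δz) = -55.9011 / 157.7733 = -0.354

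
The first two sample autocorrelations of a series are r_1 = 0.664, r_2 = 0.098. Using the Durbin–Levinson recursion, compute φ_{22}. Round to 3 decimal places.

-0.613

φ_{22} = (r_2 − r_1²) / (1 − r_1²)
r_1² = (0.664)² = 0.440896
Numerator = 0.098 − 0.4409 = -0.3429; denominator = 1 − 0.4409 = 0.5591
φ_{22} = -0.3429 / 0.5591 = -0.613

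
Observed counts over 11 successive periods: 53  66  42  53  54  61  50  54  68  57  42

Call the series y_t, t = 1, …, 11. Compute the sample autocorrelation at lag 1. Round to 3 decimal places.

Mean ȳ = (53 + 66 + 42 + 53 + 54 + 61 + 50 + 54 + 68 + 57 + 42)/11 = 54.5455
Numerator Σ_{t=1}^{10}(y_t−ȳ)(y_{t+1}−ȳ) = -176.6612
Denominator Σ(y_t−ȳ)² = 700.7273
r_1 = -176.6612 / 700.7273 = -0.252

-0.252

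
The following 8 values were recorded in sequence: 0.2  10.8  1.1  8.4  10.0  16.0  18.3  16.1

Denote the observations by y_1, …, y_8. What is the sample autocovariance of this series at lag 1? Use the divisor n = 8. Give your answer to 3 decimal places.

12.397

Mean ȳ = (0.2 + 10.8 + 1.1 + 8.4 + 10.0 + 16.0 + 18.3 + 16.1)/8 = 10.1125
Σ_{t=1}^{7}(y_t−ȳ)(y_{t+1}−ȳ) = 99.1798
γ_1 = 99.1798 / 8 = 12.397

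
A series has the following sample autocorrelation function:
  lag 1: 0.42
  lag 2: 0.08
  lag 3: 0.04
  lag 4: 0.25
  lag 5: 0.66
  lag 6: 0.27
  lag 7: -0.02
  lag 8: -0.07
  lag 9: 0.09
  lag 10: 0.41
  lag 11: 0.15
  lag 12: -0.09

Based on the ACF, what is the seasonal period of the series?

5

The largest autocorrelation is r_5 = 0.66; the remaining lags stay at or below 0.42. The elevated value at lag 1 (0.42), dropping to 0.08 at lag 2, reflects decaying short-term dependence rather than seasonality.
The dominant spike at lag 5 indicates a seasonal period of 5.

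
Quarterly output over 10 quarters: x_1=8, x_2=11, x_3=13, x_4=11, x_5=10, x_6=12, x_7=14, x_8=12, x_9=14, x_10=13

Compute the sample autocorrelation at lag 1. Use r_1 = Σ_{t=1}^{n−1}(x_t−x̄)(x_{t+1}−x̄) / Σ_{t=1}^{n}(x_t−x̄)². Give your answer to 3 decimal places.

0.195

Mean x̄ = (8 + 11 + 13 + 11 + 10 + 12 + 14 + 12 + 14 + 13)/10 = 11.8000
Numerator Σ_{t=1}^{9}(x_t−x̄)(x_{t+1}−x̄) = 6.1600
Denominator Σ(x_t−x̄)² = 31.6000
r_1 = 6.1600 / 31.6000 = 0.195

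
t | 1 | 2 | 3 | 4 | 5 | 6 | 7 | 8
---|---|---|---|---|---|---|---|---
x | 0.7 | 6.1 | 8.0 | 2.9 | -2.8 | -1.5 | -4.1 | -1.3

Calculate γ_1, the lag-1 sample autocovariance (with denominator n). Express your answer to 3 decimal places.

Mean x̄ = (0.7 + 6.1 + 8.0 + 2.9 − 2.8 − 1.5 − 4.1 − 1.3)/8 = 1.0000
Σ_{t=1}^{7}(x_t−x̄)(x_{t+1}−x̄) = 74.2300
γ_1 = 74.2300 / 8 = 9.279

9.279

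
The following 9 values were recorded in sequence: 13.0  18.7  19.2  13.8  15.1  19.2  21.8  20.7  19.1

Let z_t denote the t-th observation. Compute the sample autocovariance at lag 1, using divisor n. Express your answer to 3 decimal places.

2.128

Mean z̄ = (13.0 + 18.7 + 19.2 + 13.8 + 15.1 + 19.2 + 21.8 + 20.7 + 19.1)/9 = 17.8444
Σ_{t=1}^{8}(z_t−z̄)(z_{t+1}−z̄) = 19.1547
γ_1 = 19.1547 / 9 = 2.128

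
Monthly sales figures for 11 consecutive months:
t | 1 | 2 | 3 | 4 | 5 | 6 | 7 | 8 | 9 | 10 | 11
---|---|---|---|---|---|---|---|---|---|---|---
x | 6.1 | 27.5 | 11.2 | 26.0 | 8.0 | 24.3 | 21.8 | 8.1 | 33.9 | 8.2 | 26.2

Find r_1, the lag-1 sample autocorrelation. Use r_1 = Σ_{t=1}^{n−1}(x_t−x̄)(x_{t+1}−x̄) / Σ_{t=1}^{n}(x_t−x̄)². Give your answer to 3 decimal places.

-0.777

Mean x̄ = (6.1 + 27.5 + 11.2 + 26.0 + 8.0 + 24.3 + 21.8 + 8.1 + 33.9 + 8.2 + 26.2)/11 = 18.3000
Numerator Σ_{t=1}^{10}(x_t−x̄)(x_{t+1}−x̄) = -784.5100
Denominator Σ(x_t−x̄)² = 1009.3400
r_1 = -784.5100 / 1009.3400 = -0.777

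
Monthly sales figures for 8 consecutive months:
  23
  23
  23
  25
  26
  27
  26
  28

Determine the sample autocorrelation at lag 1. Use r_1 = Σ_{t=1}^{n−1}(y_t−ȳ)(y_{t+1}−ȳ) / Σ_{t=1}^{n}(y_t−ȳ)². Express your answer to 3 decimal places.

0.558

Mean ȳ = (23 + 23 + 23 + 25 + 26 + 27 + 26 + 28)/8 = 25.1250
Σ(y_t−ȳ)(y_{t+1}−ȳ) = (4.5156) + (4.5156) + (0.2656) + (-0.1094) + (1.6406) + (1.6406) + (2.5156) = 14.9844
Denominator Σ(y_t−ȳ)² = 26.8750
r_1 = 14.9844 / 26.8750 = 0.558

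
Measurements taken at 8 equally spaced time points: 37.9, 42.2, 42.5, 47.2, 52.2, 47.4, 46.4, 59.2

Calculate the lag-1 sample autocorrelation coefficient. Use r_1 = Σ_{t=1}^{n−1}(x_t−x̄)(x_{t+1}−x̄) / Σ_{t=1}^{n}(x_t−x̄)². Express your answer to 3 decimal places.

0.196

Mean x̄ = (37.9 + 42.2 + 42.5 + 47.2 + 52.2 + 47.4 + 46.4 + 59.2)/8 = 46.8750
Deviations from mean: -8.9750, -4.6750, -4.3750, 0.3250, 5.3250, 0.5250, -0.4750, 12.3250
Numerator Σ_{t=1}^{7}(x_t−x̄)(x_{t+1}−x̄) = 59.4119
Denominator Σ(x_t−x̄)² = 302.4150
r_1 = 59.4119 / 302.4150 = 0.196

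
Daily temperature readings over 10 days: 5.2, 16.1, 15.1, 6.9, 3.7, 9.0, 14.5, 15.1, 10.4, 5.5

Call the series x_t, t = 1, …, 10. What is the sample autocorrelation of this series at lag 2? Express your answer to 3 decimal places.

-0.629

Mean x̄ = (5.2 + 16.1 + 15.1 + 6.9 + 3.7 + 9.0 + 14.5 + 15.1 + 10.4 + 5.5)/10 = 10.1500
Numerator Σ_{t=1}^{8}(x_t−x̄)(x_{t+2}−x̄) = -127.7100
Denominator Σ(x_t−x̄)² = 203.0050
r_2 = -127.7100 / 203.0050 = -0.629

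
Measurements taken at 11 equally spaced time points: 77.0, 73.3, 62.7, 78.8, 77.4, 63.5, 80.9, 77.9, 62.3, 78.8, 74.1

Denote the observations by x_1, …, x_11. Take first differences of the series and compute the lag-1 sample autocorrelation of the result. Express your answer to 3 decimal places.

-0.500

First differences Δx: -3.7, -10.6, 16.1, -1.4, -13.9, 17.4, -3.0, -15.6, 16.5, -4.7
Mean of differences = -0.2900
Numerator Σ(Δx_t−Δx̄)(Δx_{t+1}−Δx̄) = -715.2191
Denominator Σ(Δx_t−Δx̄)² = 1429.0490
r_1(Δx) = -715.2191 / 1429.0490 = -0.500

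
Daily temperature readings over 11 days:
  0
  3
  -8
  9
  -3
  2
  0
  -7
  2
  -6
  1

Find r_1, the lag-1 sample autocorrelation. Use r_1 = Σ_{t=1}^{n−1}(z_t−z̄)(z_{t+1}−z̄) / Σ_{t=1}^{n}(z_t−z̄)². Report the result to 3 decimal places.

-0.659

Mean z̄ = (0 + 3 − 8 + 9 − 3 + 2 + 0 − 7 + 2 − 6 + 1)/11 = -0.6364
Numerator Σ_{t=1}^{10}(z_t−z̄)(z_{t+1}−z̄) = -166.4959
Denominator Σ(z_t−z̄)² = 252.5455
r_1 = -166.4959 / 252.5455 = -0.659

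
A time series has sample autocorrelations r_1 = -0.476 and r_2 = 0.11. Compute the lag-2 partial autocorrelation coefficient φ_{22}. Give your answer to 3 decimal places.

-0.151

φ_{22} = (r_2 − r_1²) / (1 − r_1²)
r_1² = (-0.476)² = 0.226576
Numerator = 0.11 − 0.2266 = -0.1166; denominator = 1 − 0.2266 = 0.7734
φ_{22} = -0.1166 / 0.7734 = -0.151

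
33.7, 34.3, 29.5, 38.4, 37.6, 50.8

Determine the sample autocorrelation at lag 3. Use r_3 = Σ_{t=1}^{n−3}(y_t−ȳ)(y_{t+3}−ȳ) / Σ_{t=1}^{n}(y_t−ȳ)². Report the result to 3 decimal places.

Mean ȳ = (33.7 + 34.3 + 29.5 + 38.4 + 37.6 + 50.8)/6 = 37.3833
Numerator Σ_{t=1}^{3}(y_t−ȳ)(y_{t+3}−ȳ) = -110.1808
Denominator Σ(y_t−ȳ)² = 266.3083
r_3 = -110.1808 / 266.3083 = -0.414

-0.414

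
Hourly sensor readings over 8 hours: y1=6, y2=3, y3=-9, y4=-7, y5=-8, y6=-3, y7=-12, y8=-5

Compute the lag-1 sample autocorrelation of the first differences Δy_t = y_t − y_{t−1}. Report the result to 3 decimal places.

First differences Δy: -3, -12, 2, -1, 5, -9, 7
Mean of differences = -1.5714
Numerator Σ(Δy_t−Δȳ)(Δy_{t+1}−Δȳ) = -129.0408
Denominator Σ(Δy_t−Δȳ)² = 295.7143
r_1(Δy) = -129.0408 / 295.7143 = -0.436

-0.436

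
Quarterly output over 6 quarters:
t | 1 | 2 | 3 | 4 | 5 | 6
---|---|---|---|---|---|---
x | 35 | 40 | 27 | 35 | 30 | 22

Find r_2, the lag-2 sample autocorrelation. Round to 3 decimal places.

Mean x̄ = (35 + 40 + 27 + 35 + 30 + 22)/6 = 31.5000
Deviations from mean: 3.5000, 8.5000, -4.5000, 3.5000, -1.5000, -9.5000
Σ(x_t−x̄)(x_{t+2}−x̄) = (-15.7500) + (29.7500) + (6.7500) + (-33.2500) = -12.5000
Denominator Σ(x_t−x̄)² = 209.5000
r_2 = -12.5000 / 209.5000 = -0.060

-0.060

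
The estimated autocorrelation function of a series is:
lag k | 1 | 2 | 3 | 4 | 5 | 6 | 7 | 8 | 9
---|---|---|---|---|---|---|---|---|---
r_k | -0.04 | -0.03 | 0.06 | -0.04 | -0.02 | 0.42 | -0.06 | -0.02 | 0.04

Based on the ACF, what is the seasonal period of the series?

6

The largest autocorrelation is r_6 = 0.42; the remaining lags stay at or below 0.06.
The dominant spike at lag 6 indicates a seasonal period of 6.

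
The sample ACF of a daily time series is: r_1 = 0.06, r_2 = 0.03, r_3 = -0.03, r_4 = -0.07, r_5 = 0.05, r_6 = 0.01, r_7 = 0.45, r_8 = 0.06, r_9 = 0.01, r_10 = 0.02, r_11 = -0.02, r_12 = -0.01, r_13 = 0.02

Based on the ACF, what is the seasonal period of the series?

The largest autocorrelation is r_7 = 0.45; the remaining lags stay at or below 0.06.
The dominant spike at lag 7 indicates a seasonal period of 7.

7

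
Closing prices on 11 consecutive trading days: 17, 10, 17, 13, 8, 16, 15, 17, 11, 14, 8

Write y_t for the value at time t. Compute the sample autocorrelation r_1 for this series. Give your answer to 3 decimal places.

-0.331

Mean ȳ = (17 + 10 + 17 + 13 + 8 + 16 + 15 + 17 + 11 + 14 + 8)/11 = 13.2727
Numerator Σ_{t=1}^{10}(y_t−ȳ)(y_{t+1}−ȳ) = -41.1653
Denominator Σ(y_t−ȳ)² = 124.1818
r_1 = -41.1653 / 124.1818 = -0.331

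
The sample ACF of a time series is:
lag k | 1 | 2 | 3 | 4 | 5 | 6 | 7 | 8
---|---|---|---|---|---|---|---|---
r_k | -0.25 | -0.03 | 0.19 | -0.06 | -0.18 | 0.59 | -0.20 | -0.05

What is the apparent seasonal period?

The largest autocorrelation is r_6 = 0.59; the remaining lags stay at or below 0.19.
The dominant spike at lag 6 indicates a seasonal period of 6.

6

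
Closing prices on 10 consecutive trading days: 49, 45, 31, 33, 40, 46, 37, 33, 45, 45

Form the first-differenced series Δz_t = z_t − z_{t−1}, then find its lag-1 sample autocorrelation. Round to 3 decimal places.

0.033

First differences Δz: -4, -14, 2, 7, 6, -9, -4, 12, 0
Mean of differences = -0.4444
Numerator Σ(Δz_t−Δz̄)(Δz_{t+1}−Δz̄) = 17.8025
Denominator Σ(Δz_t−Δz̄)² = 540.2222
r_1(Δz) = 17.8025 / 540.2222 = 0.033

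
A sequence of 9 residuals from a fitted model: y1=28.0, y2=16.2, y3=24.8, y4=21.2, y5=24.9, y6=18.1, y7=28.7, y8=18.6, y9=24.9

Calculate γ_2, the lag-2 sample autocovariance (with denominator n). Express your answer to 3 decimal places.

8.569

Mean ȳ = (28.0 + 16.2 + 24.8 + 21.2 + 24.9 + 18.1 + 28.7 + 18.6 + 24.9)/9 = 22.8222
Σ_{t=1}^{7}(y_t−ȳ)(y_{t+2}−ȳ) = 77.1168
γ_2 = 77.1168 / 9 = 8.569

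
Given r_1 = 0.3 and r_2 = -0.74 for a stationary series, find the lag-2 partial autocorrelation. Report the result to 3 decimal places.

φ_{22} = (r_2 − r_1²) / (1 − r_1²)
r_1² = (0.3)² = 0.09
Numerator = -0.74 − 0.0900 = -0.8300; denominator = 1 − 0.0900 = 0.9100
φ_{22} = -0.8300 / 0.9100 = -0.912

-0.912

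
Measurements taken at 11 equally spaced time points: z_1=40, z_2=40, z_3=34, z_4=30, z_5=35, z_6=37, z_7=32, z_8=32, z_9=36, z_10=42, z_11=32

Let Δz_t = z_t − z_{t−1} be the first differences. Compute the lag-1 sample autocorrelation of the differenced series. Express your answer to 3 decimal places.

First differences Δz: 0, -6, -4, 5, 2, -5, 0, 4, 6, -10
Mean of differences = -0.8000
Numerator Σ(Δz_t−Δz̄)(Δz_{t+1}−Δz̄) = -31.0400
Denominator Σ(Δz_t−Δz̄)² = 251.6000
r_1(Δz) = -31.0400 / 251.6000 = -0.123

-0.123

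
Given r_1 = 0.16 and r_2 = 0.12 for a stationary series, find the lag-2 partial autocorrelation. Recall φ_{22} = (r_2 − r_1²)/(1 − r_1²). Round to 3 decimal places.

0.097

φ_{22} = (r_2 − r_1²) / (1 − r_1²)
r_1² = (0.16)² = 0.0256
Numerator = 0.12 − 0.0256 = 0.0944; denominator = 1 − 0.0256 = 0.9744
φ_{22} = 0.0944 / 0.9744 = 0.097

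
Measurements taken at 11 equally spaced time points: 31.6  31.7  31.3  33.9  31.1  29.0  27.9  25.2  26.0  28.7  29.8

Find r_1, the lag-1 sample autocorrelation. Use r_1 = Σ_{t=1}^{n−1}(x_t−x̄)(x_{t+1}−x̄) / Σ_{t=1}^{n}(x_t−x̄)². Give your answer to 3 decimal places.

Mean x̄ = (31.6 + 31.7 + 31.3 + 33.9 + 31.1 + 29.0 + 27.9 + 25.2 + 26.0 + 28.7 + 29.8)/11 = 29.6545
Numerator Σ_{t=1}^{10}(x_t−x̄)(x_{t+1}−x̄) = 48.1143
Denominator Σ(x_t−x̄)² = 68.4273
r_1 = 48.1143 / 68.4273 = 0.703

0.703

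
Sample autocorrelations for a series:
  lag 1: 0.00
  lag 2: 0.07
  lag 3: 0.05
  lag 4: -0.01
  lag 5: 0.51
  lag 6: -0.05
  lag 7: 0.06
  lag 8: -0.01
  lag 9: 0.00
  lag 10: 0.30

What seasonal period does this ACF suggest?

5

The largest autocorrelation is r_5 = 0.51, with a weaker echo at lag 10 (0.30); the remaining lags stay at or below 0.07.
The dominant spike at lag 5 indicates a seasonal period of 5.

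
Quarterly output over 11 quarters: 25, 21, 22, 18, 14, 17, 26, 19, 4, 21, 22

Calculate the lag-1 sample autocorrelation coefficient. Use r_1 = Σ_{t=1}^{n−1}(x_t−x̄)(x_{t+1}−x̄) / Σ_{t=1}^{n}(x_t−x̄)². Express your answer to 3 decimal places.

Mean x̄ = (25 + 21 + 22 + 18 + 14 + 17 + 26 + 19 + 4 + 21 + 22)/11 = 19.0000
Numerator Σ_{t=1}^{10}(x_t−x̄)(x_{t+1}−x̄) = -8.0000
Denominator Σ(x_t−x̄)² = 366.0000
r_1 = -8.0000 / 366.0000 = -0.022

-0.022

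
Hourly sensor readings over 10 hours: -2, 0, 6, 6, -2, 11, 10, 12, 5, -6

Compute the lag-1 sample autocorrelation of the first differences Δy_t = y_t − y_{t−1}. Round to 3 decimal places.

First differences Δy: 2, 6, 0, -8, 13, -1, 2, -7, -11
Mean of differences = -0.4444
Numerator Σ(Δy_t−Δȳ)(Δy_{t+1}−Δȳ) = -41.9753
Denominator Σ(Δy_t−Δȳ)² = 446.2222
r_1(Δy) = -41.9753 / 446.2222 = -0.094

-0.094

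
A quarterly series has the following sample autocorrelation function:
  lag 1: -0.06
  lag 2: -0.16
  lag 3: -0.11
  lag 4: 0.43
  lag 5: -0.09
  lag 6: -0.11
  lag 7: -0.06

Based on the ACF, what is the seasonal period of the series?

4

The largest autocorrelation is r_4 = 0.43; the remaining lags stay at or below -0.06.
The dominant spike at lag 4 indicates a seasonal period of 4.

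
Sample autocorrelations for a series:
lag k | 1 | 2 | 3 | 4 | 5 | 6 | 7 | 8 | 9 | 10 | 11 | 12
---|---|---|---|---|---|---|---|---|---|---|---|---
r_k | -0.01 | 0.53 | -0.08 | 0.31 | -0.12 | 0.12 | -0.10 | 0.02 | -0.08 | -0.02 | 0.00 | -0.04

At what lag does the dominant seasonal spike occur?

The largest autocorrelation is r_2 = 0.53, with a weaker echo at lag 4 (0.31); the remaining lags stay at or below 0.12.
The dominant spike at lag 2 indicates a seasonal period of 2.

2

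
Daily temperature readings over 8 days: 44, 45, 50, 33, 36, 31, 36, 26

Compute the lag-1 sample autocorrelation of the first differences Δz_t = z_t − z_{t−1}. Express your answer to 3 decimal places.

First differences Δz: 1, 5, -17, 3, -5, 5, -10
Mean of differences = -2.5714
Numerator Σ(Δz_t−Δz̄)(Δz_{t+1}−Δz̄) = -250.7551
Denominator Σ(Δz_t−Δz̄)² = 427.7143
r_1(Δz) = -250.7551 / 427.7143 = -0.586

-0.586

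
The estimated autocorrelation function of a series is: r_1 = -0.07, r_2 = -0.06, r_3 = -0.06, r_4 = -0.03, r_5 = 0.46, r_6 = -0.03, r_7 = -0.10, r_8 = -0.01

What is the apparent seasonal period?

5

The largest autocorrelation is r_5 = 0.46; the remaining lags stay at or below -0.01.
The dominant spike at lag 5 indicates a seasonal period of 5.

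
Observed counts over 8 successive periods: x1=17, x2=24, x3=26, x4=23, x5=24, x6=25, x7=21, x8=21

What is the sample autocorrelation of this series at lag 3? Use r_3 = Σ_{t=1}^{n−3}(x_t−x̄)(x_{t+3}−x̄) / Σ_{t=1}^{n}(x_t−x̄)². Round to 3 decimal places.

Mean x̄ = (17 + 24 + 26 + 23 + 24 + 25 + 21 + 21)/8 = 22.6250
Deviations from mean: -5.6250, 1.3750, 3.3750, 0.3750, 1.3750, 2.3750, -1.6250, -1.6250
Numerator Σ_{t=1}^{5}(x_t−x̄)(x_{t+3}−x̄) = 4.9531
Denominator Σ(x_t−x̄)² = 57.8750
r_3 = 4.9531 / 57.8750 = 0.086

0.086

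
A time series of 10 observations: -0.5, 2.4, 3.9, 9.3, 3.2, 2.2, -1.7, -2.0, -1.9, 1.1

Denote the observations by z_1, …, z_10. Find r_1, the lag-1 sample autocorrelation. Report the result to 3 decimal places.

Mean z̄ = (-0.5 + 2.4 + 3.9 + 9.3 + 3.2 + 2.2 − 1.7 − 2.0 − 1.9 + 1.1)/10 = 1.6000
Numerator Σ_{t=1}^{9}(z_t−z̄)(z_{t+1}−z̄) = 55.4000
Denominator Σ(z_t−z̄)² = 108.9000
r_1 = 55.4000 / 108.9000 = 0.509

0.509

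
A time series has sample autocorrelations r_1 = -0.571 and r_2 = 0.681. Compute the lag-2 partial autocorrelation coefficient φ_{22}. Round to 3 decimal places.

φ_{22} = (r_2 − r_1²) / (1 − r_1²)
r_1² = (-0.571)² = 0.326041
Numerator = 0.681 − 0.3260 = 0.3550; denominator = 1 − 0.3260 = 0.6740
φ_{22} = 0.3550 / 0.6740 = 0.527

0.527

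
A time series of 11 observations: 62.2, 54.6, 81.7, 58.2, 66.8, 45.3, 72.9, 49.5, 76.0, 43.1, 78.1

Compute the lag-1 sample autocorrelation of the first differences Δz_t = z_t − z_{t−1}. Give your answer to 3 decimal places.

-0.825

First differences Δz: -7.6, 27.1, -23.5, 8.6, -21.5, 27.6, -23.4, 26.5, -32.9, 35.0
Mean of differences = 1.5900
Numerator Σ(Δz_t−Δz̄)(Δz_{t+1}−Δz̄) = -5096.7431
Denominator Σ(Δz_t−Δz̄)² = 6174.3290
r_1(Δz) = -5096.7431 / 6174.3290 = -0.825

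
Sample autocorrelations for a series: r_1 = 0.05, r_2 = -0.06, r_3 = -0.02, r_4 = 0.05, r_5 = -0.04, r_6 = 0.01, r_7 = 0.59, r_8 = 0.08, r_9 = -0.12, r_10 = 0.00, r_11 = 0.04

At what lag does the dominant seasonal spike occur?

The largest autocorrelation is r_7 = 0.59; the remaining lags stay at or below 0.08.
The dominant spike at lag 7 indicates a seasonal period of 7.

7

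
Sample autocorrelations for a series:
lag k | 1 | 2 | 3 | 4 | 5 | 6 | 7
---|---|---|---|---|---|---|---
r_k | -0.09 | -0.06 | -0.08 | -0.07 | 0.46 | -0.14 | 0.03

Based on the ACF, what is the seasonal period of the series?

The largest autocorrelation is r_5 = 0.46; the remaining lags stay at or below 0.03.
The dominant spike at lag 5 indicates a seasonal period of 5.

5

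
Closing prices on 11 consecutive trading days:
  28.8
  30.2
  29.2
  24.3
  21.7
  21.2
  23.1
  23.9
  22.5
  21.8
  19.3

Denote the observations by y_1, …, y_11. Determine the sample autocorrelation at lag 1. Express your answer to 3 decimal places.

0.650

Mean ȳ = (28.8 + 30.2 + 29.2 + 24.3 + 21.7 + 21.2 + 23.1 + 23.9 + 22.5 + 21.8 + 19.3)/11 = 24.1818
Numerator Σ_{t=1}^{10}(y_t−ȳ)(y_{t+1}−ȳ) = 85.3315
Denominator Σ(y_t−ȳ)² = 131.3764
r_1 = 85.3315 / 131.3764 = 0.650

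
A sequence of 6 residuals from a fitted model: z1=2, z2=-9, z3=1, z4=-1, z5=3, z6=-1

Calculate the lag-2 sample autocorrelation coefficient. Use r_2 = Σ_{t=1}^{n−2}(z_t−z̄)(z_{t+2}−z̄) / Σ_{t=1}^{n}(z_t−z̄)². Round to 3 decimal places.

0.147

Mean z̄ = (2 − 9 + 1 − 1 + 3 − 1)/6 = -0.8333
Σ(z_t−z̄)(z_{t+2}−z̄) = (5.1944) + (1.3611) + (7.0278) + (0.0278) = 13.6111
Denominator Σ(z_t−z̄)² = 92.8333
r_2 = 13.6111 / 92.8333 = 0.147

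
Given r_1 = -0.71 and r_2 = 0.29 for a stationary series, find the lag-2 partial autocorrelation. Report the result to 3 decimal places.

-0.432

φ_{22} = (r_2 − r_1²) / (1 − r_1²)
r_1² = (-0.71)² = 0.5041
Numerator = 0.29 − 0.5041 = -0.2141; denominator = 1 − 0.5041 = 0.4959
φ_{22} = -0.2141 / 0.4959 = -0.432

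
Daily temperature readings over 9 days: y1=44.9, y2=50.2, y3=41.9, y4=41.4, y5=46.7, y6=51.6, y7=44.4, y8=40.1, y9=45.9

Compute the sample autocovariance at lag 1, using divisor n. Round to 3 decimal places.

-0.685

Mean ȳ = (44.9 + 50.2 + 41.9 + 41.4 + 46.7 + 51.6 + 44.4 + 40.1 + 45.9)/9 = 45.2333
Σ_{t=1}^{8}(y_t−ȳ)(y_{t+1}−ȳ) = -6.1678
γ_1 = -6.1678 / 9 = -0.685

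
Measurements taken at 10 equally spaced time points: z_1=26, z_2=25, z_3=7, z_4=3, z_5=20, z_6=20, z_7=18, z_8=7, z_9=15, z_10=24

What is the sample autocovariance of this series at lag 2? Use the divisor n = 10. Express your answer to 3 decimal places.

-38.700

Mean z̄ = (26 + 25 + 7 + 3 + 20 + 20 + 18 + 7 + 15 + 24)/10 = 16.5000
Σ_{t=1}^{8}(z_t−z̄)(z_{t+2}−z̄) = -387.0000
γ_2 = -387.0000 / 10 = -38.700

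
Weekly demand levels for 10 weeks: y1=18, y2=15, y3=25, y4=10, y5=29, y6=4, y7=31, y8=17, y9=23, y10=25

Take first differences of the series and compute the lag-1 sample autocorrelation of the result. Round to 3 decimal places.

-0.909

First differences Δy: -3, 10, -15, 19, -25, 27, -14, 6, 2
Mean of differences = 0.7778
Numerator Σ(Δy_t−Δȳ)(Δy_{t+1}−Δȳ) = -2071.8272
Denominator Σ(Δy_t−Δȳ)² = 2279.5556
r_1(Δy) = -2071.8272 / 2279.5556 = -0.909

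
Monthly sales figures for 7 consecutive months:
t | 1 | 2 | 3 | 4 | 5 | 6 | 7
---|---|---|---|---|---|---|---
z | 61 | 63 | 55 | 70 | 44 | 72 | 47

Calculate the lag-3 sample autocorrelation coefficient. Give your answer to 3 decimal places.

-0.317

Mean z̄ = (61 + 63 + 55 + 70 + 44 + 72 + 47)/7 = 58.8571
Deviations from mean: 2.1429, 4.1429, -3.8571, 11.1429, -14.8571, 13.1429, -11.8571
Σ(z_t−z̄)(z_{t+3}−z̄) = (23.8776) + (-61.5510) + (-50.6939) + (-132.1224) = -220.4898
Denominator Σ(z_t−z̄)² = 694.8571
r_3 = -220.4898 / 694.8571 = -0.317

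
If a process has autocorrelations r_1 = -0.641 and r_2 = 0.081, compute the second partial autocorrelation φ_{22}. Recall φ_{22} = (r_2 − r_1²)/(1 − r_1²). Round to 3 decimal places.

φ_{22} = (r_2 − r_1²) / (1 − r_1²)
r_1² = (-0.641)² = 0.410881
Numerator = 0.081 − 0.4109 = -0.3299; denominator = 1 − 0.4109 = 0.5891
φ_{22} = -0.3299 / 0.5891 = -0.560

-0.560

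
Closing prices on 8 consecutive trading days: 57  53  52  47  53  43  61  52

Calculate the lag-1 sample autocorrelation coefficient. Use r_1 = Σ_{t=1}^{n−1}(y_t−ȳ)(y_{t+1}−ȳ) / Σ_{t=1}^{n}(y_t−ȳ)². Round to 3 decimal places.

Mean ȳ = (57 + 53 + 52 + 47 + 53 + 43 + 61 + 52)/8 = 52.2500
Deviations from mean: 4.7500, 0.7500, -0.2500, -5.2500, 0.7500, -9.2500, 8.7500, -0.2500
Σ(y_t−ȳ)(y_{t+1}−ȳ) = (3.5625) + (-0.1875) + (1.3125) + (-3.9375) + (-6.9375) + (-80.9375) + (-2.1875) = -89.3125
Denominator Σ(y_t−ȳ)² = 213.5000
r_1 = -89.3125 / 213.5000 = -0.418

-0.418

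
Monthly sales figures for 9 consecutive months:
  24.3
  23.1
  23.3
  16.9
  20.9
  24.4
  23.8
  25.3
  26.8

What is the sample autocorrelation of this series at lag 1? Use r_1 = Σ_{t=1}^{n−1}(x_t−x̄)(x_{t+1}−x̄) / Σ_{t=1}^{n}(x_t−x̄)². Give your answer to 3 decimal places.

Mean x̄ = (24.3 + 23.1 + 23.3 + 16.9 + 20.9 + 24.4 + 23.8 + 25.3 + 26.8)/9 = 23.2000
Numerator Σ_{t=1}^{8}(x_t−x̄)(x_{t+1}−x̄) = 20.5200
Denominator Σ(x_t−x̄)² = 65.3800
r_1 = 20.5200 / 65.3800 = 0.314

0.314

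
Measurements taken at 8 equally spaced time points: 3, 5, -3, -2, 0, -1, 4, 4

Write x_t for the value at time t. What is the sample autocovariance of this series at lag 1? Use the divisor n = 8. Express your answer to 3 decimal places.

Mean x̄ = (3 + 5 − 3 − 2 + 0 − 1 + 4 + 4)/8 = 1.2500
Σ_{t=1}^{7}(x_t−x̄)(x_{t+1}−x̄) = 12.6875
γ_1 = 12.6875 / 8 = 1.586

1.586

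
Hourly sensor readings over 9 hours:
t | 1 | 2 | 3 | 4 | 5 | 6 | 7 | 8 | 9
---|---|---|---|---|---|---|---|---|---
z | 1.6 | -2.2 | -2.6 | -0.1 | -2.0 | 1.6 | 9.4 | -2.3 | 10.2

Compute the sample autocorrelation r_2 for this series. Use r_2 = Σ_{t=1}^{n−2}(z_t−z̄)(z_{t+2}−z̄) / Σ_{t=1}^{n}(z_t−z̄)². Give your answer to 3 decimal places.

Mean z̄ = (1.6 − 2.2 − 2.6 − 0.1 − 2.0 + 1.6 + 9.4 − 2.3 + 10.2)/9 = 1.5111
Numerator Σ_{t=1}^{7}(z_t−z̄)(z_{t+2}−z̄) = 60.4131
Denominator Σ(z_t−z̄)² = 197.8689
r_2 = 60.4131 / 197.8689 = 0.305

0.305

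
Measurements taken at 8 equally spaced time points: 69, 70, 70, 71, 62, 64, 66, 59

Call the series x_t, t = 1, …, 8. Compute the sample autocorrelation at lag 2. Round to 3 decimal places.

0.139

Mean x̄ = (69 + 70 + 70 + 71 + 62 + 64 + 66 + 59)/8 = 66.3750
Deviations from mean: 2.6250, 3.6250, 3.6250, 4.6250, -4.3750, -2.3750, -0.3750, -7.3750
Numerator Σ_{t=1}^{6}(x_t−x̄)(x_{t+2}−x̄) = 18.5938
Denominator Σ(x_t−x̄)² = 133.8750
r_2 = 18.5938 / 133.8750 = 0.139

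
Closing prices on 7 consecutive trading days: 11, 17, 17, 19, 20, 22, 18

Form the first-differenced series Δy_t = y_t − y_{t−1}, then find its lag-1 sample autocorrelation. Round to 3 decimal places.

-0.212

First differences Δy: 6, 0, 2, 1, 2, -4
Mean of differences = 1.1667
Numerator Σ(Δy_t−Δȳ)(Δy_{t+1}−Δȳ) = -11.1944
Denominator Σ(Δy_t−Δȳ)² = 52.8333
r_1(Δy) = -11.1944 / 52.8333 = -0.212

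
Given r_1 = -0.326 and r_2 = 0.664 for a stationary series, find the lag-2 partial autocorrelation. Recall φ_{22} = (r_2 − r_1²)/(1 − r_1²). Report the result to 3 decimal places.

0.624

φ_{22} = (r_2 − r_1²) / (1 − r_1²)
r_1² = (-0.326)² = 0.106276
Numerator = 0.664 − 0.1063 = 0.5577; denominator = 1 − 0.1063 = 0.8937
φ_{22} = 0.5577 / 0.8937 = 0.624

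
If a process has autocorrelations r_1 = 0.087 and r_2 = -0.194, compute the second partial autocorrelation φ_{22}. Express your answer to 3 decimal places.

φ_{22} = (r_2 − r_1²) / (1 − r_1²)
r_1² = (0.087)² = 0.007569
Numerator = -0.194 − 0.0076 = -0.2016; denominator = 1 − 0.0076 = 0.9924
φ_{22} = -0.2016 / 0.9924 = -0.203

-0.203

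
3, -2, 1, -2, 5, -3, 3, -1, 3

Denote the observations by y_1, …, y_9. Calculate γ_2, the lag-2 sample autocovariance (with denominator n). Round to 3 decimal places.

Mean ȳ = (3 − 2 + 1 − 2 + 5 − 3 + 3 − 1 + 3)/9 = 0.7778
Σ_{t=1}^{7}(y_t−ȳ)(y_{t+2}−ȳ) = 40.6790
γ_2 = 40.6790 / 9 = 4.520

4.520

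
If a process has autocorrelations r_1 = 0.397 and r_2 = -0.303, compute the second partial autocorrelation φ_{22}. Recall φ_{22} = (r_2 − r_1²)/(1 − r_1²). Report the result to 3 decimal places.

-0.547

φ_{22} = (r_2 − r_1²) / (1 − r_1²)
r_1² = (0.397)² = 0.157609
Numerator = -0.303 − 0.1576 = -0.4606; denominator = 1 − 0.1576 = 0.8424
φ_{22} = -0.4606 / 0.8424 = -0.547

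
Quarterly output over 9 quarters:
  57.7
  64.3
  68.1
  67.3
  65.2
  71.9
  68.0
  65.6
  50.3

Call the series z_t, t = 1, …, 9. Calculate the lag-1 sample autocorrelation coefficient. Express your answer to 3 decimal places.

Mean z̄ = (57.7 + 64.3 + 68.1 + 67.3 + 65.2 + 71.9 + 68.0 + 65.6 + 50.3)/9 = 64.2667
Numerator Σ_{t=1}^{8}(z_t−z̄)(z_{t+1}−z̄) = 36.3456
Denominator Σ(z_t−z̄)² = 336.9400
r_1 = 36.3456 / 336.9400 = 0.108

0.108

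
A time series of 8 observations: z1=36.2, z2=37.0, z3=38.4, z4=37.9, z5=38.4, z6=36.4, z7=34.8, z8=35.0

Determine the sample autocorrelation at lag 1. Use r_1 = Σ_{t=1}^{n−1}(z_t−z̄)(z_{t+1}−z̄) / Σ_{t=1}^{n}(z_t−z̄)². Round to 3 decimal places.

Mean z̄ = (36.2 + 37.0 + 38.4 + 37.9 + 38.4 + 36.4 + 34.8 + 35.0)/8 = 36.7625
Deviations from mean: -0.5625, 0.2375, 1.6375, 1.1375, 1.6375, -0.3625, -1.9625, -1.7625
Σ(z_t−z̄)(z_{t+1}−z̄) = (-0.1336) + (0.3889) + (1.8627) + (1.8627) + (-0.5936) + (0.7114) + (3.4589) = 7.5573
Denominator Σ(z_t−z̄)² = 14.1188
r_1 = 7.5573 / 14.1188 = 0.535

0.535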